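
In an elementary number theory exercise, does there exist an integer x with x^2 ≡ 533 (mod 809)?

533 ≡ 1 (mod 4), so quadratic reciprocity gives (533/809) = (809/533). Reduce: 809 ≡ 276 (mod 533). Now have (276/533).
Factor out 2: 276 = 2^2·69. Since 533 ≡ 5 (mod 8), (2/533) = -1, and (2/533)^2 = +1. Now have (69/533).
69 ≡ 1 (mod 4), so quadratic reciprocity gives (69/533) = (533/69). Reduce: 533 ≡ 50 (mod 69). Now have (50/69).
Factor out 2: 50 = 2·25. Since 69 ≡ 5 (mod 8), (2/69) = -1. Now have -(25/69).
25 ≡ 1 (mod 4), so quadratic reciprocity gives (25/69) = (69/25). Reduce: 69 ≡ 19 (mod 25). Now have -(19/25).
25 ≡ 1 (mod 4), so quadratic reciprocity gives (19/25) = (25/19). Reduce: 25 ≡ 6 (mod 19). Now have -(6/19).
Factor out 2: 6 = 2·3. Since 19 ≡ 3 (mod 8), (2/19) = -1. Now have (3/19).
Both 3 ≡ 3 and 19 ≡ 3 (mod 4), so reciprocity gives (3/19) = -(19/3). Reduce: 19 ≡ 1 (mod 3). Now have -(1/3).
(1/3) = 1. Collecting the sign factors: -1.
The Legendre symbol is -1, so x^2 ≡ 533 (mod 809) has no solution.

no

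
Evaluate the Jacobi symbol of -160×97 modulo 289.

By multiplicativity, (-160·97 / 289) = (-160 / 289)·(97 / 289).
First factor (-160 / 289):
Reduce the numerator: -160 ≡ 129 (mod 289), so (-160 / 289) = (129 / 289).
129 ≡ 1 (mod 4), so quadratic reciprocity gives (129 / 289) = (289 / 129). Reduce: 289 ≡ 31 (mod 129). Now have (31 / 129).
129 ≡ 1 (mod 4), so quadratic reciprocity gives (31 / 129) = (129 / 31). Reduce: 129 ≡ 5 (mod 31). Now have (5 / 31).
5 ≡ 1 (mod 4), so quadratic reciprocity gives (5 / 31) = (31 / 5). Reduce: 31 ≡ 1 (mod 5). Now have (1 / 5).
(1 / 5) = 1. Collecting the sign factors: 1.
Second factor (97 / 289):
97 ≡ 1 (mod 4), so quadratic reciprocity gives (97 / 289) = (289 / 97). Reduce: 289 ≡ 95 (mod 97). Now have (95 / 97).
97 ≡ 1 (mod 4), so quadratic reciprocity gives (95 / 97) = (97 / 95). Reduce: 97 ≡ 2 (mod 95). Now have (2 / 95).
Factor out 2: 2 = 2. Since 95 ≡ 7 (mod 8), (2 / 95) = +1. Now have (1 / 95).
(1 / 95) = 1. Collecting the sign factors: 1.
Product: (1)·(1) = 1.

1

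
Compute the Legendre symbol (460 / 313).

1

Reduce the numerator: 460 ≡ 147 (mod 313), so (460 / 313) = (147 / 313).
313 ≡ 1 (mod 4), so quadratic reciprocity gives (147 / 313) = (313 / 147). Reduce: 313 ≡ 19 (mod 147). Now have (19 / 147).
Both 19 ≡ 3 and 147 ≡ 3 (mod 4), so reciprocity gives (19 / 147) = -(147 / 19). Reduce: 147 ≡ 14 (mod 19). Now have -(14 / 19).
Factor out 2: 14 = 2·7. Since 19 ≡ 3 (mod 8), (2 / 19) = -1. Now have (7 / 19).
Both 7 ≡ 3 and 19 ≡ 3 (mod 4), so reciprocity gives (7 / 19) = -(19 / 7). Reduce: 19 ≡ 5 (mod 7). Now have -(5 / 7).
5 ≡ 1 (mod 4), so quadratic reciprocity gives (5 / 7) = (7 / 5). Reduce: 7 ≡ 2 (mod 5). Now have -(2 / 5).
Factor out 2: 2 = 2. Since 5 ≡ 5 (mod 8), (2 / 5) = -1. Now have (1 / 5).
(1 / 5) = 1. Collecting the sign factors: 1.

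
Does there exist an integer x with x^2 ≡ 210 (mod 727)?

Factor out 2: 210 = 2·105. Since 727 ≡ 7 (mod 8), (2/727) = +1. Now have (105/727).
105 ≡ 1 (mod 4), so quadratic reciprocity gives (105/727) = (727/105). Reduce: 727 ≡ 97 (mod 105). Now have (97/105).
97 ≡ 1 (mod 4), so quadratic reciprocity gives (97/105) = (105/97). Reduce: 105 ≡ 8 (mod 97). Now have (8/97).
Factor out 2: 8 = 2^3. Since 97 ≡ 1 (mod 8), (2/97) = +1, and (2/97)^3 = +1. Now have (1/97).
(1/97) = 1. Collecting the sign factors: 1.
(210/727) = 1, and 727 is prime, so 210 is a quadratic residue mod 727.

yes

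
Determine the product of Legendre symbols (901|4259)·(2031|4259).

By multiplicativity, (901·2031|4259) = (901|4259)·(2031|4259).
First factor (901|4259):
(901|4259)
  = (4259|901)    [QR: 901 ≡ 1 mod 4, sign kept]
  = (655|901)    [4259 ≡ 655 mod 901]
  = (901|655)    [QR: 901 ≡ 1 mod 4, sign kept]
  = (246|655)    [901 ≡ 246 mod 655]
  = (123|655)    [655 ≡ 7 mod 8 ⇒ (2|655) = +1]
  = -(655|123)    [QR: both ≡ 3 mod 4, sign flips]
  = -(40|123)    [655 ≡ 40 mod 123]
  = (5|123)    [123 ≡ 3 mod 8 ⇒ (2|123)^3 = -1]
  = (123|5)    [QR: 5 ≡ 1 mod 4, sign kept]
  = (3|5)    [123 ≡ 3 mod 5]
  = (5|3)    [QR: 5 ≡ 1 mod 4, sign kept]
  = (2|3)    [5 ≡ 2 mod 3]
  = -(1|3)    [3 ≡ 3 mod 8 ⇒ (2|3) = -1]
  = -1    [(1|3) = 1]
Second factor (2031|4259):
(2031|4259)
  = -(4259|2031)    [QR: both ≡ 3 mod 4, sign flips]
  = -(197|2031)    [4259 ≡ 197 mod 2031]
  = -(2031|197)    [QR: 197 ≡ 1 mod 4, sign kept]
  = -(61|197)    [2031 ≡ 61 mod 197]
  = -(197|61)    [QR: 61 ≡ 1 mod 4, sign kept]
  = -(14|61)    [197 ≡ 14 mod 61]
  = (7|61)    [61 ≡ 5 mod 8 ⇒ (2|61) = -1]
  = (61|7)    [QR: 61 ≡ 1 mod 4, sign kept]
  = (5|7)    [61 ≡ 5 mod 7]
  = (7|5)    [QR: 5 ≡ 1 mod 4, sign kept]
  = (2|5)    [7 ≡ 2 mod 5]
  = -(1|5)    [5 ≡ 5 mod 8 ⇒ (2|5) = -1]
  = -1    [(1|5) = 1]
Product: (-1)·(-1) = 1.

1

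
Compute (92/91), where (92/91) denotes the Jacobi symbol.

1

(92/91)
  = (1/91)    [92 ≡ 1 mod 91]
  = 1    [(1/91) = 1]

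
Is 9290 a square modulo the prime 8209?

yes

(9290/8209)
  = (1081/8209)    [9290 ≡ 1081 mod 8209]
  = (8209/1081)    [QR: 1081 ≡ 1 mod 4, sign kept]
  = (642/1081)    [8209 ≡ 642 mod 1081]
  = (321/1081)    [1081 ≡ 1 mod 8 ⇒ (2/1081) = +1]
  = (1081/321)    [QR: 321 ≡ 1 mod 4, sign kept]
  = (118/321)    [1081 ≡ 118 mod 321]
  = (59/321)    [321 ≡ 1 mod 8 ⇒ (2/321) = +1]
  = (321/59)    [QR: 321 ≡ 1 mod 4, sign kept]
  = (26/59)    [321 ≡ 26 mod 59]
  = -(13/59)    [59 ≡ 3 mod 8 ⇒ (2/59) = -1]
  = -(59/13)    [QR: 13 ≡ 1 mod 4, sign kept]
  = -(7/13)    [59 ≡ 7 mod 13]
  = -(13/7)    [QR: 13 ≡ 1 mod 4, sign kept]
  = -(6/7)    [13 ≡ 6 mod 7]
  = -(3/7)    [7 ≡ 7 mod 8 ⇒ (2/7) = +1]
  = (7/3)    [QR: both ≡ 3 mod 4, sign flips]
  = (1/3)    [7 ≡ 1 mod 3]
  = 1    [(1/3) = 1]
The Legendre symbol is 1, so x^2 ≡ 9290 (mod 8209) has solution.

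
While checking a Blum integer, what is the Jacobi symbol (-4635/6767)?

-1

Reduce the numerator: -4635 ≡ 2132 (mod 6767), so (-4635/6767) = (2132/6767).
Factor out 2: 2132 = 2^2·533. Since 6767 ≡ 7 (mod 8), (2/6767) = +1, and (2/6767)^2 = +1. Now have (533/6767).
533 ≡ 1 (mod 4), so quadratic reciprocity gives (533/6767) = (6767/533). Reduce: 6767 ≡ 371 (mod 533). Now have (371/533).
533 ≡ 1 (mod 4), so quadratic reciprocity gives (371/533) = (533/371). Reduce: 533 ≡ 162 (mod 371). Now have (162/371).
Factor out 2: 162 = 2·81. Since 371 ≡ 3 (mod 8), (2/371) = -1. Now have -(81/371).
81 ≡ 1 (mod 4), so quadratic reciprocity gives (81/371) = (371/81). Reduce: 371 ≡ 47 (mod 81). Now have -(47/81).
81 ≡ 1 (mod 4), so quadratic reciprocity gives (47/81) = (81/47). Reduce: 81 ≡ 34 (mod 47). Now have -(34/47).
Factor out 2: 34 = 2·17. Since 47 ≡ 7 (mod 8), (2/47) = +1. Now have -(17/47).
17 ≡ 1 (mod 4), so quadratic reciprocity gives (17/47) = (47/17). Reduce: 47 ≡ 13 (mod 17). Now have -(13/17).
13 ≡ 1 (mod 4), so quadratic reciprocity gives (13/17) = (17/13). Reduce: 17 ≡ 4 (mod 13). Now have -(4/13).
Factor out 2: 4 = 2^2. Since 13 ≡ 5 (mod 8), (2/13) = -1, and (2/13)^2 = +1. Now have -(1/13).
(1/13) = 1. Collecting the sign factors: -1.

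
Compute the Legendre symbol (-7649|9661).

(-7649|9661)
  = (7649|9661)    [9661 ≡ 1 mod 4 ⇒ (-1|9661) = +1]
  = (9661|7649)    [QR: 7649 ≡ 1 mod 4, sign kept]
  = (2012|7649)    [9661 ≡ 2012 mod 7649]
  = (503|7649)    [7649 ≡ 1 mod 8 ⇒ (2|7649)^2 = +1]
  = (7649|503)    [QR: 7649 ≡ 1 mod 4, sign kept]
  = (104|503)    [7649 ≡ 104 mod 503]
  = (13|503)    [503 ≡ 7 mod 8 ⇒ (2|503)^3 = +1]
  = (503|13)    [QR: 13 ≡ 1 mod 4, sign kept]
  = (9|13)    [503 ≡ 9 mod 13]
  = (13|9)    [QR: 9 ≡ 1 mod 4, sign kept]
  = (4|9)    [13 ≡ 4 mod 9]
  = (1|9)    [9 ≡ 1 mod 8 ⇒ (2|9)^2 = +1]
  = 1    [(1|9) = 1]

1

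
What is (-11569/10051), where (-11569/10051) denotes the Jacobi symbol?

0

Pull out -1: (-11569/10051) = (-1/10051)·(11569/10051). Since 10051 ≡ 3 (mod 4), (-1/10051) = -1. Now have -(11569/10051).
Reduce the numerator: 11569 ≡ 1518 (mod 10051), so (11569/10051) = (1518/10051).
Factor out 2: 1518 = 2·759. Since 10051 ≡ 3 (mod 8), (2/10051) = -1. Now have (759/10051).
Both 759 ≡ 3 and 10051 ≡ 3 (mod 4), so reciprocity gives (759/10051) = -(10051/759). Reduce: 10051 ≡ 184 (mod 759). Now have -(184/759).
Factor out 2: 184 = 2^3·23. Since 759 ≡ 7 (mod 8), (2/759) = +1, and (2/759)^3 = +1. Now have -(23/759).
Both 23 ≡ 3 and 759 ≡ 3 (mod 4), so reciprocity gives (23/759) = -(759/23). Reduce: 759 ≡ 0 (mod 23). Now have (0/23).
The numerator is now 0 with denominator 23 > 1: the symbol is 0.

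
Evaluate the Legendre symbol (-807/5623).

Reduce the numerator: -807 ≡ 4816 (mod 5623), so (-807/5623) = (4816/5623).
Factor out 2: 4816 = 2^4·301. Since 5623 ≡ 7 (mod 8), (2/5623) = +1, and (2/5623)^4 = +1. Now have (301/5623).
301 ≡ 1 (mod 4), so quadratic reciprocity gives (301/5623) = (5623/301). Reduce: 5623 ≡ 205 (mod 301). Now have (205/301).
205 ≡ 1 (mod 4), so quadratic reciprocity gives (205/301) = (301/205). Reduce: 301 ≡ 96 (mod 205). Now have (96/205).
Factor out 2: 96 = 2^5·3. Since 205 ≡ 5 (mod 8), (2/205) = -1, and (2/205)^5 = -1. Now have -(3/205).
205 ≡ 1 (mod 4), so quadratic reciprocity gives (3/205) = (205/3). Reduce: 205 ≡ 1 (mod 3). Now have -(1/3).
(1/3) = 1. Collecting the sign factors: -1.

-1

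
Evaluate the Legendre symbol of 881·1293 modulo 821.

By multiplicativity, (881·1293 / 821) = (881 / 821)·(1293 / 821).
First factor (881 / 821):
Reduce the numerator: 881 ≡ 60 (mod 821), so (881 / 821) = (60 / 821).
Factor out 2: 60 = 2^2·15. Since 821 ≡ 5 (mod 8), (2 / 821) = -1, and (2 / 821)^2 = +1. Now have (15 / 821).
821 ≡ 1 (mod 4), so quadratic reciprocity gives (15 / 821) = (821 / 15). Reduce: 821 ≡ 11 (mod 15). Now have (11 / 15).
Both 11 ≡ 3 and 15 ≡ 3 (mod 4), so reciprocity gives (11 / 15) = -(15 / 11). Reduce: 15 ≡ 4 (mod 11). Now have -(4 / 11).
Factor out 2: 4 = 2^2. Since 11 ≡ 3 (mod 8), (2 / 11) = -1, and (2 / 11)^2 = +1. Now have -(1 / 11).
(1 / 11) = 1. Collecting the sign factors: -1.
Second factor (1293 / 821):
Reduce the numerator: 1293 ≡ 472 (mod 821), so (1293 / 821) = (472 / 821).
Factor out 2: 472 = 2^3·59. Since 821 ≡ 5 (mod 8), (2 / 821) = -1, and (2 / 821)^3 = -1. Now have -(59 / 821).
821 ≡ 1 (mod 4), so quadratic reciprocity gives (59 / 821) = (821 / 59). Reduce: 821 ≡ 54 (mod 59). Now have -(54 / 59).
Factor out 2: 54 = 2·27. Since 59 ≡ 3 (mod 8), (2 / 59) = -1. Now have (27 / 59).
Both 27 ≡ 3 and 59 ≡ 3 (mod 4), so reciprocity gives (27 / 59) = -(59 / 27). Reduce: 59 ≡ 5 (mod 27). Now have -(5 / 27).
5 ≡ 1 (mod 4), so quadratic reciprocity gives (5 / 27) = (27 / 5). Reduce: 27 ≡ 2 (mod 5). Now have -(2 / 5).
Factor out 2: 2 = 2. Since 5 ≡ 5 (mod 8), (2 / 5) = -1. Now have (1 / 5).
(1 / 5) = 1. Collecting the sign factors: 1.
Product: (-1)·(1) = -1.

-1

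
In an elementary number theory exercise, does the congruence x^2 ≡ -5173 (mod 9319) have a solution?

(-5173/9319)
  = (4146/9319)    [-5173 ≡ 4146 mod 9319]
  = (2073/9319)    [9319 ≡ 7 mod 8 ⇒ (2/9319) = +1]
  = (9319/2073)    [QR: 2073 ≡ 1 mod 4, sign kept]
  = (1027/2073)    [9319 ≡ 1027 mod 2073]
  = (2073/1027)    [QR: 2073 ≡ 1 mod 4, sign kept]
  = (19/1027)    [2073 ≡ 19 mod 1027]
  = -(1027/19)    [QR: both ≡ 3 mod 4, sign flips]
  = -(1/19)    [1027 ≡ 1 mod 19]
  = -1    [(1/19) = 1]
The Legendre symbol is -1, so x^2 ≡ -5173 (mod 9319) has no solution.

no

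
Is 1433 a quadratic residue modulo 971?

yes

Reduce the numerator: 1433 ≡ 462 (mod 971), so (1433/971) = (462/971).
Factor out 2: 462 = 2·231. Since 971 ≡ 3 (mod 8), (2/971) = -1. Now have -(231/971).
Both 231 ≡ 3 and 971 ≡ 3 (mod 4), so reciprocity gives (231/971) = -(971/231). Reduce: 971 ≡ 47 (mod 231). Now have (47/231).
Both 47 ≡ 3 and 231 ≡ 3 (mod 4), so reciprocity gives (47/231) = -(231/47). Reduce: 231 ≡ 43 (mod 47). Now have -(43/47).
Both 43 ≡ 3 and 47 ≡ 3 (mod 4), so reciprocity gives (43/47) = -(47/43). Reduce: 47 ≡ 4 (mod 43). Now have (4/43).
Factor out 2: 4 = 2^2. Since 43 ≡ 3 (mod 8), (2/43) = -1, and (2/43)^2 = +1. Now have (1/43).
(1/43) = 1. Collecting the sign factors: 1.
The Legendre symbol is 1, so x^2 ≡ 1433 (mod 971) has solution.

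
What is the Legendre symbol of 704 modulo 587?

(704 / 587)
  = (117 / 587)    [704 ≡ 117 mod 587]
  = (587 / 117)    [QR: 117 ≡ 1 mod 4, sign kept]
  = (2 / 117)    [587 ≡ 2 mod 117]
  = -(1 / 117)    [117 ≡ 5 mod 8 ⇒ (2 / 117) = -1]
  = -1    [(1 / 117) = 1]

-1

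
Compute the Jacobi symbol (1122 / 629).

0

(1122 / 629)
  = (493 / 629)    [1122 ≡ 493 mod 629]
  = (629 / 493)    [QR: 493 ≡ 1 mod 4, sign kept]
  = (136 / 493)    [629 ≡ 136 mod 493]
  = -(17 / 493)    [493 ≡ 5 mod 8 ⇒ (2 / 493)^3 = -1]
  = -(493 / 17)    [QR: 17 ≡ 1 mod 4, sign kept]
  = -(0 / 17)    [493 ≡ 0 mod 17]
  = 0    [numerator 0, gcd > 1]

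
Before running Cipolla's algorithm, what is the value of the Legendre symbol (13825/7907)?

-1

Reduce the numerator: 13825 ≡ 5918 (mod 7907), so (13825/7907) = (5918/7907).
Factor out 2: 5918 = 2·2959. Since 7907 ≡ 3 (mod 8), (2/7907) = -1. Now have -(2959/7907).
Both 2959 ≡ 3 and 7907 ≡ 3 (mod 4), so reciprocity gives (2959/7907) = -(7907/2959). Reduce: 7907 ≡ 1989 (mod 2959). Now have (1989/2959).
1989 ≡ 1 (mod 4), so quadratic reciprocity gives (1989/2959) = (2959/1989). Reduce: 2959 ≡ 970 (mod 1989). Now have (970/1989).
Factor out 2: 970 = 2·485. Since 1989 ≡ 5 (mod 8), (2/1989) = -1. Now have -(485/1989).
485 ≡ 1 (mod 4), so quadratic reciprocity gives (485/1989) = (1989/485). Reduce: 1989 ≡ 49 (mod 485). Now have -(49/485).
49 ≡ 1 (mod 4), so quadratic reciprocity gives (49/485) = (485/49). Reduce: 485 ≡ 44 (mod 49). Now have -(44/49).
Factor out 2: 44 = 2^2·11. Since 49 ≡ 1 (mod 8), (2/49) = +1, and (2/49)^2 = +1. Now have -(11/49).
49 ≡ 1 (mod 4), so quadratic reciprocity gives (11/49) = (49/11). Reduce: 49 ≡ 5 (mod 11). Now have -(5/11).
5 ≡ 1 (mod 4), so quadratic reciprocity gives (5/11) = (11/5). Reduce: 11 ≡ 1 (mod 5). Now have -(1/5).
(1/5) = 1. Collecting the sign factors: -1.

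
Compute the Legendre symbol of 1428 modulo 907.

-1

(1428|907)
  = (521|907)    [1428 ≡ 521 mod 907]
  = (907|521)    [QR: 521 ≡ 1 mod 4, sign kept]
  = (386|521)    [907 ≡ 386 mod 521]
  = (193|521)    [521 ≡ 1 mod 8 ⇒ (2|521) = +1]
  = (521|193)    [QR: 193 ≡ 1 mod 4, sign kept]
  = (135|193)    [521 ≡ 135 mod 193]
  = (193|135)    [QR: 193 ≡ 1 mod 4, sign kept]
  = (58|135)    [193 ≡ 58 mod 135]
  = (29|135)    [135 ≡ 7 mod 8 ⇒ (2|135) = +1]
  = (135|29)    [QR: 29 ≡ 1 mod 4, sign kept]
  = (19|29)    [135 ≡ 19 mod 29]
  = (29|19)    [QR: 29 ≡ 1 mod 4, sign kept]
  = (10|19)    [29 ≡ 10 mod 19]
  = -(5|19)    [19 ≡ 3 mod 8 ⇒ (2|19) = -1]
  = -(19|5)    [QR: 5 ≡ 1 mod 4, sign kept]
  = -(4|5)    [19 ≡ 4 mod 5]
  = -(1|5)    [5 ≡ 5 mod 8 ⇒ (2|5)^2 = +1]
  = -1    [(1|5) = 1]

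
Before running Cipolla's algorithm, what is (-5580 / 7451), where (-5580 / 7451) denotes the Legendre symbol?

-1

(-5580 / 7451)
  = -(5580 / 7451)    [7451 ≡ 3 mod 4 ⇒ (-1 / 7451) = -1]
  = -(1395 / 7451)    [7451 ≡ 3 mod 8 ⇒ (2 / 7451)^2 = +1]
  = (7451 / 1395)    [QR: both ≡ 3 mod 4, sign flips]
  = (476 / 1395)    [7451 ≡ 476 mod 1395]
  = (119 / 1395)    [1395 ≡ 3 mod 8 ⇒ (2 / 1395)^2 = +1]
  = -(1395 / 119)    [QR: both ≡ 3 mod 4, sign flips]
  = -(86 / 119)    [1395 ≡ 86 mod 119]
  = -(43 / 119)    [119 ≡ 7 mod 8 ⇒ (2 / 119) = +1]
  = (119 / 43)    [QR: both ≡ 3 mod 4, sign flips]
  = (33 / 43)    [119 ≡ 33 mod 43]
  = (43 / 33)    [QR: 33 ≡ 1 mod 4, sign kept]
  = (10 / 33)    [43 ≡ 10 mod 33]
  = (5 / 33)    [33 ≡ 1 mod 8 ⇒ (2 / 33) = +1]
  = (33 / 5)    [QR: 5 ≡ 1 mod 4, sign kept]
  = (3 / 5)    [33 ≡ 3 mod 5]
  = (5 / 3)    [QR: 5 ≡ 1 mod 4, sign kept]
  = (2 / 3)    [5 ≡ 2 mod 3]
  = -(1 / 3)    [3 ≡ 3 mod 8 ⇒ (2 / 3) = -1]
  = -1    [(1 / 3) = 1]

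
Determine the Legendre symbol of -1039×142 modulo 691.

By multiplicativity, (-1039·142|691) = (-1039|691)·(142|691).
First factor (-1039|691):
(-1039|691)
  = (343|691)    [-1039 ≡ 343 mod 691]
  = -(691|343)    [QR: both ≡ 3 mod 4, sign flips]
  = -(5|343)    [691 ≡ 5 mod 343]
  = -(343|5)    [QR: 5 ≡ 1 mod 4, sign kept]
  = -(3|5)    [343 ≡ 3 mod 5]
  = -(5|3)    [QR: 5 ≡ 1 mod 4, sign kept]
  = -(2|3)    [5 ≡ 2 mod 3]
  = (1|3)    [3 ≡ 3 mod 8 ⇒ (2|3) = -1]
  = 1    [(1|3) = 1]
Second factor (142|691):
(142|691)
  = -(71|691)    [691 ≡ 3 mod 8 ⇒ (2|691) = -1]
  = (691|71)    [QR: both ≡ 3 mod 4, sign flips]
  = (52|71)    [691 ≡ 52 mod 71]
  = (13|71)    [71 ≡ 7 mod 8 ⇒ (2|71)^2 = +1]
  = (71|13)    [QR: 13 ≡ 1 mod 4, sign kept]
  = (6|13)    [71 ≡ 6 mod 13]
  = -(3|13)    [13 ≡ 5 mod 8 ⇒ (2|13) = -1]
  = -(13|3)    [QR: 13 ≡ 1 mod 4, sign kept]
  = -(1|3)    [13 ≡ 1 mod 3]
  = -1    [(1|3) = 1]
Product: (1)·(-1) = -1.

-1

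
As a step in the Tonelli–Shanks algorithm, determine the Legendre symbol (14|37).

(14|37)
  = -(7|37)    [37 ≡ 5 mod 8 ⇒ (2|37) = -1]
  = -(37|7)    [QR: 37 ≡ 1 mod 4, sign kept]
  = -(2|7)    [37 ≡ 2 mod 7]
  = -(1|7)    [7 ≡ 7 mod 8 ⇒ (2|7) = +1]
  = -1    [(1|7) = 1]

-1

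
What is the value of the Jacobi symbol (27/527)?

Both 27 ≡ 3 and 527 ≡ 3 (mod 4), so reciprocity gives (27/527) = -(527/27). Reduce: 527 ≡ 14 (mod 27). Now have -(14/27).
Factor out 2: 14 = 2·7. Since 27 ≡ 3 (mod 8), (2/27) = -1. Now have (7/27).
Both 7 ≡ 3 and 27 ≡ 3 (mod 4), so reciprocity gives (7/27) = -(27/7). Reduce: 27 ≡ 6 (mod 7). Now have -(6/7).
Factor out 2: 6 = 2·3. Since 7 ≡ 7 (mod 8), (2/7) = +1. Now have -(3/7).
Both 3 ≡ 3 and 7 ≡ 3 (mod 4), so reciprocity gives (3/7) = -(7/3). Reduce: 7 ≡ 1 (mod 3). Now have (1/3).
(1/3) = 1. Collecting the sign factors: 1.

1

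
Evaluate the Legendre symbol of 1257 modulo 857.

(1257|857)
  = (400|857)    [1257 ≡ 400 mod 857]
  = (25|857)    [857 ≡ 1 mod 8 ⇒ (2|857)^4 = +1]
  = (857|25)    [QR: 25 ≡ 1 mod 4, sign kept]
  = (7|25)    [857 ≡ 7 mod 25]
  = (25|7)    [QR: 25 ≡ 1 mod 4, sign kept]
  = (4|7)    [25 ≡ 4 mod 7]
  = (1|7)    [7 ≡ 7 mod 8 ⇒ (2|7)^2 = +1]
  = 1    [(1|7) = 1]

1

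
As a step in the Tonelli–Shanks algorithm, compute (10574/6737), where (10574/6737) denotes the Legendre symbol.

1

(10574/6737)
  = (3837/6737)    [10574 ≡ 3837 mod 6737]
  = (6737/3837)    [QR: 3837 ≡ 1 mod 4, sign kept]
  = (2900/3837)    [6737 ≡ 2900 mod 3837]
  = (725/3837)    [3837 ≡ 5 mod 8 ⇒ (2/3837)^2 = +1]
  = (3837/725)    [QR: 725 ≡ 1 mod 4, sign kept]
  = (212/725)    [3837 ≡ 212 mod 725]
  = (53/725)    [725 ≡ 5 mod 8 ⇒ (2/725)^2 = +1]
  = (725/53)    [QR: 53 ≡ 1 mod 4, sign kept]
  = (36/53)    [725 ≡ 36 mod 53]
  = (9/53)    [53 ≡ 5 mod 8 ⇒ (2/53)^2 = +1]
  = (53/9)    [QR: 9 ≡ 1 mod 4, sign kept]
  = (8/9)    [53 ≡ 8 mod 9]
  = (1/9)    [9 ≡ 1 mod 8 ⇒ (2/9)^3 = +1]
  = 1    [(1/9) = 1]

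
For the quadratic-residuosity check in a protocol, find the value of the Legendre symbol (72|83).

-1

(72|83)
  = -(9|83)    [83 ≡ 3 mod 8 ⇒ (2|83)^3 = -1]
  = -(83|9)    [QR: 9 ≡ 1 mod 4, sign kept]
  = -(2|9)    [83 ≡ 2 mod 9]
  = -(1|9)    [9 ≡ 1 mod 8 ⇒ (2|9) = +1]
  = -1    [(1|9) = 1]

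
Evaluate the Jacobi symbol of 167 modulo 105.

-1

(167|105)
  = (62|105)    [167 ≡ 62 mod 105]
  = (31|105)    [105 ≡ 1 mod 8 ⇒ (2|105) = +1]
  = (105|31)    [QR: 105 ≡ 1 mod 4, sign kept]
  = (12|31)    [105 ≡ 12 mod 31]
  = (3|31)    [31 ≡ 7 mod 8 ⇒ (2|31)^2 = +1]
  = -(31|3)    [QR: both ≡ 3 mod 4, sign flips]
  = -(1|3)    [31 ≡ 1 mod 3]
  = -1    [(1|3) = 1]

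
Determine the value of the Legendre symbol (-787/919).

Reduce the numerator: -787 ≡ 132 (mod 919), so (-787/919) = (132/919).
Factor out 2: 132 = 2^2·33. Since 919 ≡ 7 (mod 8), (2/919) = +1, and (2/919)^2 = +1. Now have (33/919).
33 ≡ 1 (mod 4), so quadratic reciprocity gives (33/919) = (919/33). Reduce: 919 ≡ 28 (mod 33). Now have (28/33).
Factor out 2: 28 = 2^2·7. Since 33 ≡ 1 (mod 8), (2/33) = +1, and (2/33)^2 = +1. Now have (7/33).
33 ≡ 1 (mod 4), so quadratic reciprocity gives (7/33) = (33/7). Reduce: 33 ≡ 5 (mod 7). Now have (5/7).
5 ≡ 1 (mod 4), so quadratic reciprocity gives (5/7) = (7/5). Reduce: 7 ≡ 2 (mod 5). Now have (2/5).
Factor out 2: 2 = 2. Since 5 ≡ 5 (mod 8), (2/5) = -1. Now have -(1/5).
(1/5) = 1. Collecting the sign factors: -1.

-1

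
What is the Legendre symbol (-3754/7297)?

(-3754/7297)
  = (3543/7297)    [-3754 ≡ 3543 mod 7297]
  = (7297/3543)    [QR: 7297 ≡ 1 mod 4, sign kept]
  = (211/3543)    [7297 ≡ 211 mod 3543]
  = -(3543/211)    [QR: both ≡ 3 mod 4, sign flips]
  = -(167/211)    [3543 ≡ 167 mod 211]
  = (211/167)    [QR: both ≡ 3 mod 4, sign flips]
  = (44/167)    [211 ≡ 44 mod 167]
  = (11/167)    [167 ≡ 7 mod 8 ⇒ (2/167)^2 = +1]
  = -(167/11)    [QR: both ≡ 3 mod 4, sign flips]
  = -(2/11)    [167 ≡ 2 mod 11]
  = (1/11)    [11 ≡ 3 mod 8 ⇒ (2/11) = -1]
  = 1    [(1/11) = 1]

1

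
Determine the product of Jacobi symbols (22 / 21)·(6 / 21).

0

By multiplicativity, (22·6 / 21) = (22 / 21)·(6 / 21).
First factor (22 / 21):
(22 / 21)
  = (1 / 21)    [22 ≡ 1 mod 21]
  = 1    [(1 / 21) = 1]
Second factor (6 / 21):
(6 / 21)
  = -(3 / 21)    [21 ≡ 5 mod 8 ⇒ (2 / 21) = -1]
  = -(21 / 3)    [QR: 21 ≡ 1 mod 4, sign kept]
  = -(0 / 3)    [21 ≡ 0 mod 3]
  = 0    [numerator 0, gcd > 1]
Product: (1)·(0) = 0.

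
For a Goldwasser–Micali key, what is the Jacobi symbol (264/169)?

Reduce the numerator: 264 ≡ 95 (mod 169), so (264/169) = (95/169).
169 ≡ 1 (mod 4), so quadratic reciprocity gives (95/169) = (169/95). Reduce: 169 ≡ 74 (mod 95). Now have (74/95).
Factor out 2: 74 = 2·37. Since 95 ≡ 7 (mod 8), (2/95) = +1. Now have (37/95).
37 ≡ 1 (mod 4), so quadratic reciprocity gives (37/95) = (95/37). Reduce: 95 ≡ 21 (mod 37). Now have (21/37).
21 ≡ 1 (mod 4), so quadratic reciprocity gives (21/37) = (37/21). Reduce: 37 ≡ 16 (mod 21). Now have (16/21).
Factor out 2: 16 = 2^4. Since 21 ≡ 5 (mod 8), (2/21) = -1, and (2/21)^4 = +1. Now have (1/21).
(1/21) = 1. Collecting the sign factors: 1.

1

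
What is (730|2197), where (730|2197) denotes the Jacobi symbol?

-1

(730|2197)
  = -(365|2197)    [2197 ≡ 5 mod 8 ⇒ (2|2197) = -1]
  = -(2197|365)    [QR: 365 ≡ 1 mod 4, sign kept]
  = -(7|365)    [2197 ≡ 7 mod 365]
  = -(365|7)    [QR: 365 ≡ 1 mod 4, sign kept]
  = -(1|7)    [365 ≡ 1 mod 7]
  = -1    [(1|7) = 1]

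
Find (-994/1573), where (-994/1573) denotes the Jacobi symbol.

-1

(-994/1573)
  = (579/1573)    [-994 ≡ 579 mod 1573]
  = (1573/579)    [QR: 1573 ≡ 1 mod 4, sign kept]
  = (415/579)    [1573 ≡ 415 mod 579]
  = -(579/415)    [QR: both ≡ 3 mod 4, sign flips]
  = -(164/415)    [579 ≡ 164 mod 415]
  = -(41/415)    [415 ≡ 7 mod 8 ⇒ (2/415)^2 = +1]
  = -(415/41)    [QR: 41 ≡ 1 mod 4, sign kept]
  = -(5/41)    [415 ≡ 5 mod 41]
  = -(41/5)    [QR: 5 ≡ 1 mod 4, sign kept]
  = -(1/5)    [41 ≡ 1 mod 5]
  = -1    [(1/5) = 1]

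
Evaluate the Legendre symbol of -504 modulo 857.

-1

(-504 / 857)
  = (504 / 857)    [857 ≡ 1 mod 4 ⇒ (-1 / 857) = +1]
  = (63 / 857)    [857 ≡ 1 mod 8 ⇒ (2 / 857)^3 = +1]
  = (857 / 63)    [QR: 857 ≡ 1 mod 4, sign kept]
  = (38 / 63)    [857 ≡ 38 mod 63]
  = (19 / 63)    [63 ≡ 7 mod 8 ⇒ (2 / 63) = +1]
  = -(63 / 19)    [QR: both ≡ 3 mod 4, sign flips]
  = -(6 / 19)    [63 ≡ 6 mod 19]
  = (3 / 19)    [19 ≡ 3 mod 8 ⇒ (2 / 19) = -1]
  = -(19 / 3)    [QR: both ≡ 3 mod 4, sign flips]
  = -(1 / 3)    [19 ≡ 1 mod 3]
  = -1    [(1 / 3) = 1]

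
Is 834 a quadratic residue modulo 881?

no

Factor out 2: 834 = 2·417. Since 881 ≡ 1 (mod 8), (2/881) = +1. Now have (417/881).
417 ≡ 1 (mod 4), so quadratic reciprocity gives (417/881) = (881/417). Reduce: 881 ≡ 47 (mod 417). Now have (47/417).
417 ≡ 1 (mod 4), so quadratic reciprocity gives (47/417) = (417/47). Reduce: 417 ≡ 41 (mod 47). Now have (41/47).
41 ≡ 1 (mod 4), so quadratic reciprocity gives (41/47) = (47/41). Reduce: 47 ≡ 6 (mod 41). Now have (6/41).
Factor out 2: 6 = 2·3. Since 41 ≡ 1 (mod 8), (2/41) = +1. Now have (3/41).
41 ≡ 1 (mod 4), so quadratic reciprocity gives (3/41) = (41/3). Reduce: 41 ≡ 2 (mod 3). Now have (2/3).
Factor out 2: 2 = 2. Since 3 ≡ 3 (mod 8), (2/3) = -1. Now have -(1/3).
(1/3) = 1. Collecting the sign factors: -1.
The Legendre symbol is -1, so x^2 ≡ 834 (mod 881) has no solution.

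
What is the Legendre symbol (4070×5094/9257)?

1

By multiplicativity, (4070·5094/9257) = (4070/9257)·(5094/9257).
First factor (4070/9257):
(4070/9257)
  = (2035/9257)    [9257 ≡ 1 mod 8 ⇒ (2/9257) = +1]
  = (9257/2035)    [QR: 9257 ≡ 1 mod 4, sign kept]
  = (1117/2035)    [9257 ≡ 1117 mod 2035]
  = (2035/1117)    [QR: 1117 ≡ 1 mod 4, sign kept]
  = (918/1117)    [2035 ≡ 918 mod 1117]
  = -(459/1117)    [1117 ≡ 5 mod 8 ⇒ (2/1117) = -1]
  = -(1117/459)    [QR: 1117 ≡ 1 mod 4, sign kept]
  = -(199/459)    [1117 ≡ 199 mod 459]
  = (459/199)    [QR: both ≡ 3 mod 4, sign flips]
  = (61/199)    [459 ≡ 61 mod 199]
  = (199/61)    [QR: 61 ≡ 1 mod 4, sign kept]
  = (16/61)    [199 ≡ 16 mod 61]
  = (1/61)    [61 ≡ 5 mod 8 ⇒ (2/61)^4 = +1]
  = 1    [(1/61) = 1]
Second factor (5094/9257):
(5094/9257)
  = (2547/9257)    [9257 ≡ 1 mod 8 ⇒ (2/9257) = +1]
  = (9257/2547)    [QR: 9257 ≡ 1 mod 4, sign kept]
  = (1616/2547)    [9257 ≡ 1616 mod 2547]
  = (101/2547)    [2547 ≡ 3 mod 8 ⇒ (2/2547)^4 = +1]
  = (2547/101)    [QR: 101 ≡ 1 mod 4, sign kept]
  = (22/101)    [2547 ≡ 22 mod 101]
  = -(11/101)    [101 ≡ 5 mod 8 ⇒ (2/101) = -1]
  = -(101/11)    [QR: 101 ≡ 1 mod 4, sign kept]
  = -(2/11)    [101 ≡ 2 mod 11]
  = (1/11)    [11 ≡ 3 mod 8 ⇒ (2/11) = -1]
  = 1    [(1/11) = 1]
Product: (1)·(1) = 1.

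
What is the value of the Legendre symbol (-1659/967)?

(-1659/967)
  = -(1659/967)    [967 ≡ 3 mod 4 ⇒ (-1/967) = -1]
  = -(692/967)    [1659 ≡ 692 mod 967]
  = -(173/967)    [967 ≡ 7 mod 8 ⇒ (2/967)^2 = +1]
  = -(967/173)    [QR: 173 ≡ 1 mod 4, sign kept]
  = -(102/173)    [967 ≡ 102 mod 173]
  = (51/173)    [173 ≡ 5 mod 8 ⇒ (2/173) = -1]
  = (173/51)    [QR: 173 ≡ 1 mod 4, sign kept]
  = (20/51)    [173 ≡ 20 mod 51]
  = (5/51)    [51 ≡ 3 mod 8 ⇒ (2/51)^2 = +1]
  = (51/5)    [QR: 5 ≡ 1 mod 4, sign kept]
  = (1/5)    [51 ≡ 1 mod 5]
  = 1    [(1/5) = 1]

1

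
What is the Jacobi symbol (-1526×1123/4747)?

By multiplicativity, (-1526·1123/4747) = (-1526/4747)·(1123/4747).
First factor (-1526/4747):
(-1526/4747)
  = (3221/4747)    [-1526 ≡ 3221 mod 4747]
  = (4747/3221)    [QR: 3221 ≡ 1 mod 4, sign kept]
  = (1526/3221)    [4747 ≡ 1526 mod 3221]
  = -(763/3221)    [3221 ≡ 5 mod 8 ⇒ (2/3221) = -1]
  = -(3221/763)    [QR: 3221 ≡ 1 mod 4, sign kept]
  = -(169/763)    [3221 ≡ 169 mod 763]
  = -(763/169)    [QR: 169 ≡ 1 mod 4, sign kept]
  = -(87/169)    [763 ≡ 87 mod 169]
  = -(169/87)    [QR: 169 ≡ 1 mod 4, sign kept]
  = -(82/87)    [169 ≡ 82 mod 87]
  = -(41/87)    [87 ≡ 7 mod 8 ⇒ (2/87) = +1]
  = -(87/41)    [QR: 41 ≡ 1 mod 4, sign kept]
  = -(5/41)    [87 ≡ 5 mod 41]
  = -(41/5)    [QR: 5 ≡ 1 mod 4, sign kept]
  = -(1/5)    [41 ≡ 1 mod 5]
  = -1    [(1/5) = 1]
Second factor (1123/4747):
(1123/4747)
  = -(4747/1123)    [QR: both ≡ 3 mod 4, sign flips]
  = -(255/1123)    [4747 ≡ 255 mod 1123]
  = (1123/255)    [QR: both ≡ 3 mod 4, sign flips]
  = (103/255)    [1123 ≡ 103 mod 255]
  = -(255/103)    [QR: both ≡ 3 mod 4, sign flips]
  = -(49/103)    [255 ≡ 49 mod 103]
  = -(103/49)    [QR: 49 ≡ 1 mod 4, sign kept]
  = -(5/49)    [103 ≡ 5 mod 49]
  = -(49/5)    [QR: 5 ≡ 1 mod 4, sign kept]
  = -(4/5)    [49 ≡ 4 mod 5]
  = -(1/5)    [5 ≡ 5 mod 8 ⇒ (2/5)^2 = +1]
  = -1    [(1/5) = 1]
Product: (-1)·(-1) = 1.

1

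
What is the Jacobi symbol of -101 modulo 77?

1

Reduce the numerator: -101 ≡ 53 (mod 77), so (-101|77) = (53|77).
53 ≡ 1 (mod 4), so quadratic reciprocity gives (53|77) = (77|53). Reduce: 77 ≡ 24 (mod 53). Now have (24|53).
Factor out 2: 24 = 2^3·3. Since 53 ≡ 5 (mod 8), (2|53) = -1, and (2|53)^3 = -1. Now have -(3|53).
53 ≡ 1 (mod 4), so quadratic reciprocity gives (3|53) = (53|3). Reduce: 53 ≡ 2 (mod 3). Now have -(2|3).
Factor out 2: 2 = 2. Since 3 ≡ 3 (mod 8), (2|3) = -1. Now have (1|3).
(1|3) = 1. Collecting the sign factors: 1.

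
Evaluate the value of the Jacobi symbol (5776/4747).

1

Reduce the numerator: 5776 ≡ 1029 (mod 4747), so (5776/4747) = (1029/4747).
1029 ≡ 1 (mod 4), so quadratic reciprocity gives (1029/4747) = (4747/1029). Reduce: 4747 ≡ 631 (mod 1029). Now have (631/1029).
1029 ≡ 1 (mod 4), so quadratic reciprocity gives (631/1029) = (1029/631). Reduce: 1029 ≡ 398 (mod 631). Now have (398/631).
Factor out 2: 398 = 2·199. Since 631 ≡ 7 (mod 8), (2/631) = +1. Now have (199/631).
Both 199 ≡ 3 and 631 ≡ 3 (mod 4), so reciprocity gives (199/631) = -(631/199). Reduce: 631 ≡ 34 (mod 199). Now have -(34/199).
Factor out 2: 34 = 2·17. Since 199 ≡ 7 (mod 8), (2/199) = +1. Now have -(17/199).
17 ≡ 1 (mod 4), so quadratic reciprocity gives (17/199) = (199/17). Reduce: 199 ≡ 12 (mod 17). Now have -(12/17).
Factor out 2: 12 = 2^2·3. Since 17 ≡ 1 (mod 8), (2/17) = +1, and (2/17)^2 = +1. Now have -(3/17).
17 ≡ 1 (mod 4), so quadratic reciprocity gives (3/17) = (17/3). Reduce: 17 ≡ 2 (mod 3). Now have -(2/3).
Factor out 2: 2 = 2. Since 3 ≡ 3 (mod 8), (2/3) = -1. Now have (1/3).
(1/3) = 1. Collecting the sign factors: 1.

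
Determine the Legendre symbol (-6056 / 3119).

(-6056 / 3119)
  = (182 / 3119)    [-6056 ≡ 182 mod 3119]
  = (91 / 3119)    [3119 ≡ 7 mod 8 ⇒ (2 / 3119) = +1]
  = -(3119 / 91)    [QR: both ≡ 3 mod 4, sign flips]
  = -(25 / 91)    [3119 ≡ 25 mod 91]
  = -(91 / 25)    [QR: 25 ≡ 1 mod 4, sign kept]
  = -(16 / 25)    [91 ≡ 16 mod 25]
  = -(1 / 25)    [25 ≡ 1 mod 8 ⇒ (2 / 25)^4 = +1]
  = -1    [(1 / 25) = 1]

-1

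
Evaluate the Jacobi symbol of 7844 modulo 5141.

Reduce the numerator: 7844 ≡ 2703 (mod 5141), so (7844|5141) = (2703|5141).
5141 ≡ 1 (mod 4), so quadratic reciprocity gives (2703|5141) = (5141|2703). Reduce: 5141 ≡ 2438 (mod 2703). Now have (2438|2703).
Factor out 2: 2438 = 2·1219. Since 2703 ≡ 7 (mod 8), (2|2703) = +1. Now have (1219|2703).
Both 1219 ≡ 3 and 2703 ≡ 3 (mod 4), so reciprocity gives (1219|2703) = -(2703|1219). Reduce: 2703 ≡ 265 (mod 1219). Now have -(265|1219).
265 ≡ 1 (mod 4), so quadratic reciprocity gives (265|1219) = (1219|265). Reduce: 1219 ≡ 159 (mod 265). Now have -(159|265).
265 ≡ 1 (mod 4), so quadratic reciprocity gives (159|265) = (265|159). Reduce: 265 ≡ 106 (mod 159). Now have -(106|159).
Factor out 2: 106 = 2·53. Since 159 ≡ 7 (mod 8), (2|159) = +1. Now have -(53|159).
53 ≡ 1 (mod 4), so quadratic reciprocity gives (53|159) = (159|53). Reduce: 159 ≡ 0 (mod 53). Now have -(0|53).
The numerator is now 0 with denominator 53 > 1: the symbol is 0.

0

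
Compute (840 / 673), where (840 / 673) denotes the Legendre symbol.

Reduce the numerator: 840 ≡ 167 (mod 673), so (840 / 673) = (167 / 673).
673 ≡ 1 (mod 4), so quadratic reciprocity gives (167 / 673) = (673 / 167). Reduce: 673 ≡ 5 (mod 167). Now have (5 / 167).
5 ≡ 1 (mod 4), so quadratic reciprocity gives (5 / 167) = (167 / 5). Reduce: 167 ≡ 2 (mod 5). Now have (2 / 5).
Factor out 2: 2 = 2. Since 5 ≡ 5 (mod 8), (2 / 5) = -1. Now have -(1 / 5).
(1 / 5) = 1. Collecting the sign factors: -1.

-1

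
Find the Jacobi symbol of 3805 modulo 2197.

1

(3805/2197)
  = (1608/2197)    [3805 ≡ 1608 mod 2197]
  = -(201/2197)    [2197 ≡ 5 mod 8 ⇒ (2/2197)^3 = -1]
  = -(2197/201)    [QR: 201 ≡ 1 mod 4, sign kept]
  = -(187/201)    [2197 ≡ 187 mod 201]
  = -(201/187)    [QR: 201 ≡ 1 mod 4, sign kept]
  = -(14/187)    [201 ≡ 14 mod 187]
  = (7/187)    [187 ≡ 3 mod 8 ⇒ (2/187) = -1]
  = -(187/7)    [QR: both ≡ 3 mod 4, sign flips]
  = -(5/7)    [187 ≡ 5 mod 7]
  = -(7/5)    [QR: 5 ≡ 1 mod 4, sign kept]
  = -(2/5)    [7 ≡ 2 mod 5]
  = (1/5)    [5 ≡ 5 mod 8 ⇒ (2/5) = -1]
  = 1    [(1/5) = 1]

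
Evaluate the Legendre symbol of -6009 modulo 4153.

1

Pull out -1: (-6009/4153) = (-1/4153)·(6009/4153). Since 4153 ≡ 1 (mod 4), (-1/4153) = +1. Now have (6009/4153).
Reduce the numerator: 6009 ≡ 1856 (mod 4153), so (6009/4153) = (1856/4153).
Factor out 2: 1856 = 2^6·29. Since 4153 ≡ 1 (mod 8), (2/4153) = +1, and (2/4153)^6 = +1. Now have (29/4153).
29 ≡ 1 (mod 4), so quadratic reciprocity gives (29/4153) = (4153/29). Reduce: 4153 ≡ 6 (mod 29). Now have (6/29).
Factor out 2: 6 = 2·3. Since 29 ≡ 5 (mod 8), (2/29) = -1. Now have -(3/29).
29 ≡ 1 (mod 4), so quadratic reciprocity gives (3/29) = (29/3). Reduce: 29 ≡ 2 (mod 3). Now have -(2/3).
Factor out 2: 2 = 2. Since 3 ≡ 3 (mod 8), (2/3) = -1. Now have (1/3).
(1/3) = 1. Collecting the sign factors: 1.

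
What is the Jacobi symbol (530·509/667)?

By multiplicativity, (530·509/667) = (530/667)·(509/667).
First factor (530/667):
(530/667)
  = -(265/667)    [667 ≡ 3 mod 8 ⇒ (2/667) = -1]
  = -(667/265)    [QR: 265 ≡ 1 mod 4, sign kept]
  = -(137/265)    [667 ≡ 137 mod 265]
  = -(265/137)    [QR: 137 ≡ 1 mod 4, sign kept]
  = -(128/137)    [265 ≡ 128 mod 137]
  = -(1/137)    [137 ≡ 1 mod 8 ⇒ (2/137)^7 = +1]
  = -1    [(1/137) = 1]
Second factor (509/667):
(509/667)
  = (667/509)    [QR: 509 ≡ 1 mod 4, sign kept]
  = (158/509)    [667 ≡ 158 mod 509]
  = -(79/509)    [509 ≡ 5 mod 8 ⇒ (2/509) = -1]
  = -(509/79)    [QR: 509 ≡ 1 mod 4, sign kept]
  = -(35/79)    [509 ≡ 35 mod 79]
  = (79/35)    [QR: both ≡ 3 mod 4, sign flips]
  = (9/35)    [79 ≡ 9 mod 35]
  = (35/9)    [QR: 9 ≡ 1 mod 4, sign kept]
  = (8/9)    [35 ≡ 8 mod 9]
  = (1/9)    [9 ≡ 1 mod 8 ⇒ (2/9)^3 = +1]
  = 1    [(1/9) = 1]
Product: (-1)·(1) = -1.

-1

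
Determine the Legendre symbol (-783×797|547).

1

By multiplicativity, (-783·797|547) = (-783|547)·(797|547).
First factor (-783|547):
(-783|547)
  = (311|547)    [-783 ≡ 311 mod 547]
  = -(547|311)    [QR: both ≡ 3 mod 4, sign flips]
  = -(236|311)    [547 ≡ 236 mod 311]
  = -(59|311)    [311 ≡ 7 mod 8 ⇒ (2|311)^2 = +1]
  = (311|59)    [QR: both ≡ 3 mod 4, sign flips]
  = (16|59)    [311 ≡ 16 mod 59]
  = (1|59)    [59 ≡ 3 mod 8 ⇒ (2|59)^4 = +1]
  = 1    [(1|59) = 1]
Second factor (797|547):
(797|547)
  = (250|547)    [797 ≡ 250 mod 547]
  = -(125|547)    [547 ≡ 3 mod 8 ⇒ (2|547) = -1]
  = -(547|125)    [QR: 125 ≡ 1 mod 4, sign kept]
  = -(47|125)    [547 ≡ 47 mod 125]
  = -(125|47)    [QR: 125 ≡ 1 mod 4, sign kept]
  = -(31|47)    [125 ≡ 31 mod 47]
  = (47|31)    [QR: both ≡ 3 mod 4, sign flips]
  = (16|31)    [47 ≡ 16 mod 31]
  = (1|31)    [31 ≡ 7 mod 8 ⇒ (2|31)^4 = +1]
  = 1    [(1|31) = 1]
Product: (1)·(1) = 1.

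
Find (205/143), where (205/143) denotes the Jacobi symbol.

-1

Reduce the numerator: 205 ≡ 62 (mod 143), so (205/143) = (62/143).
Factor out 2: 62 = 2·31. Since 143 ≡ 7 (mod 8), (2/143) = +1. Now have (31/143).
Both 31 ≡ 3 and 143 ≡ 3 (mod 4), so reciprocity gives (31/143) = -(143/31). Reduce: 143 ≡ 19 (mod 31). Now have -(19/31).
Both 19 ≡ 3 and 31 ≡ 3 (mod 4), so reciprocity gives (19/31) = -(31/19). Reduce: 31 ≡ 12 (mod 19). Now have (12/19).
Factor out 2: 12 = 2^2·3. Since 19 ≡ 3 (mod 8), (2/19) = -1, and (2/19)^2 = +1. Now have (3/19).
Both 3 ≡ 3 and 19 ≡ 3 (mod 4), so reciprocity gives (3/19) = -(19/3). Reduce: 19 ≡ 1 (mod 3). Now have -(1/3).
(1/3) = 1. Collecting the sign factors: -1.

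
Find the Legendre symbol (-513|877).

Pull out -1: (-513|877) = (-1|877)·(513|877). Since 877 ≡ 1 (mod 4), (-1|877) = +1. Now have (513|877).
513 ≡ 1 (mod 4), so quadratic reciprocity gives (513|877) = (877|513). Reduce: 877 ≡ 364 (mod 513). Now have (364|513).
Factor out 2: 364 = 2^2·91. Since 513 ≡ 1 (mod 8), (2|513) = +1, and (2|513)^2 = +1. Now have (91|513).
513 ≡ 1 (mod 4), so quadratic reciprocity gives (91|513) = (513|91). Reduce: 513 ≡ 58 (mod 91). Now have (58|91).
Factor out 2: 58 = 2·29. Since 91 ≡ 3 (mod 8), (2|91) = -1. Now have -(29|91).
29 ≡ 1 (mod 4), so quadratic reciprocity gives (29|91) = (91|29). Reduce: 91 ≡ 4 (mod 29). Now have -(4|29).
Factor out 2: 4 = 2^2. Since 29 ≡ 5 (mod 8), (2|29) = -1, and (2|29)^2 = +1. Now have -(1|29).
(1|29) = 1. Collecting the sign factors: -1.

-1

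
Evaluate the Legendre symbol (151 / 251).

Both 151 ≡ 3 and 251 ≡ 3 (mod 4), so reciprocity gives (151 / 251) = -(251 / 151). Reduce: 251 ≡ 100 (mod 151). Now have -(100 / 151).
Factor out 2: 100 = 2^2·25. Since 151 ≡ 7 (mod 8), (2 / 151) = +1, and (2 / 151)^2 = +1. Now have -(25 / 151).
25 ≡ 1 (mod 4), so quadratic reciprocity gives (25 / 151) = (151 / 25). Reduce: 151 ≡ 1 (mod 25). Now have -(1 / 25).
(1 / 25) = 1. Collecting the sign factors: -1.

-1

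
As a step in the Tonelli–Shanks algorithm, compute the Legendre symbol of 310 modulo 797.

Factor out 2: 310 = 2·155. Since 797 ≡ 5 (mod 8), (2 / 797) = -1. Now have -(155 / 797).
797 ≡ 1 (mod 4), so quadratic reciprocity gives (155 / 797) = (797 / 155). Reduce: 797 ≡ 22 (mod 155). Now have -(22 / 155).
Factor out 2: 22 = 2·11. Since 155 ≡ 3 (mod 8), (2 / 155) = -1. Now have (11 / 155).
Both 11 ≡ 3 and 155 ≡ 3 (mod 4), so reciprocity gives (11 / 155) = -(155 / 11). Reduce: 155 ≡ 1 (mod 11). Now have -(1 / 11).
(1 / 11) = 1. Collecting the sign factors: -1.

-1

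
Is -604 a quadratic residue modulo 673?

(-604/673)
  = (69/673)    [-604 ≡ 69 mod 673]
  = (673/69)    [QR: 69 ≡ 1 mod 4, sign kept]
  = (52/69)    [673 ≡ 52 mod 69]
  = (13/69)    [69 ≡ 5 mod 8 ⇒ (2/69)^2 = +1]
  = (69/13)    [QR: 13 ≡ 1 mod 4, sign kept]
  = (4/13)    [69 ≡ 4 mod 13]
  = (1/13)    [13 ≡ 5 mod 8 ⇒ (2/13)^2 = +1]
  = 1    [(1/13) = 1]
(-604/673) = 1, and 673 is prime, so -604 is a quadratic residue mod 673.

yes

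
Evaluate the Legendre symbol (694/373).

(694/373)
  = (321/373)    [694 ≡ 321 mod 373]
  = (373/321)    [QR: 321 ≡ 1 mod 4, sign kept]
  = (52/321)    [373 ≡ 52 mod 321]
  = (13/321)    [321 ≡ 1 mod 8 ⇒ (2/321)^2 = +1]
  = (321/13)    [QR: 13 ≡ 1 mod 4, sign kept]
  = (9/13)    [321 ≡ 9 mod 13]
  = (13/9)    [QR: 9 ≡ 1 mod 4, sign kept]
  = (4/9)    [13 ≡ 4 mod 9]
  = (1/9)    [9 ≡ 1 mod 8 ⇒ (2/9)^2 = +1]
  = 1    [(1/9) = 1]

1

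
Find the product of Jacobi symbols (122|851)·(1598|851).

1

By multiplicativity, (122·1598|851) = (122|851)·(1598|851).
First factor (122|851):
Factor out 2: 122 = 2·61. Since 851 ≡ 3 (mod 8), (2|851) = -1. Now have -(61|851).
61 ≡ 1 (mod 4), so quadratic reciprocity gives (61|851) = (851|61). Reduce: 851 ≡ 58 (mod 61). Now have -(58|61).
Factor out 2: 58 = 2·29. Since 61 ≡ 5 (mod 8), (2|61) = -1. Now have (29|61).
29 ≡ 1 (mod 4), so quadratic reciprocity gives (29|61) = (61|29). Reduce: 61 ≡ 3 (mod 29). Now have (3|29).
29 ≡ 1 (mod 4), so quadratic reciprocity gives (3|29) = (29|3). Reduce: 29 ≡ 2 (mod 3). Now have (2|3).
Factor out 2: 2 = 2. Since 3 ≡ 3 (mod 8), (2|3) = -1. Now have -(1|3).
(1|3) = 1. Collecting the sign factors: -1.
Second factor (1598|851):
Reduce the numerator: 1598 ≡ 747 (mod 851), so (1598|851) = (747|851).
Both 747 ≡ 3 and 851 ≡ 3 (mod 4), so reciprocity gives (747|851) = -(851|747). Reduce: 851 ≡ 104 (mod 747). Now have -(104|747).
Factor out 2: 104 = 2^3·13. Since 747 ≡ 3 (mod 8), (2|747) = -1, and (2|747)^3 = -1. Now have (13|747).
13 ≡ 1 (mod 4), so quadratic reciprocity gives (13|747) = (747|13). Reduce: 747 ≡ 6 (mod 13). Now have (6|13).
Factor out 2: 6 = 2·3. Since 13 ≡ 5 (mod 8), (2|13) = -1. Now have -(3|13).
13 ≡ 1 (mod 4), so quadratic reciprocity gives (3|13) = (13|3). Reduce: 13 ≡ 1 (mod 3). Now have -(1|3).
(1|3) = 1. Collecting the sign factors: -1.
Product: (-1)·(-1) = 1.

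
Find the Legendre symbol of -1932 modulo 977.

Reduce the numerator: -1932 ≡ 22 (mod 977), so (-1932|977) = (22|977).
Factor out 2: 22 = 2·11. Since 977 ≡ 1 (mod 8), (2|977) = +1. Now have (11|977).
977 ≡ 1 (mod 4), so quadratic reciprocity gives (11|977) = (977|11). Reduce: 977 ≡ 9 (mod 11). Now have (9|11).
9 ≡ 1 (mod 4), so quadratic reciprocity gives (9|11) = (11|9). Reduce: 11 ≡ 2 (mod 9). Now have (2|9).
Factor out 2: 2 = 2. Since 9 ≡ 1 (mod 8), (2|9) = +1. Now have (1|9).
(1|9) = 1. Collecting the sign factors: 1.

1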